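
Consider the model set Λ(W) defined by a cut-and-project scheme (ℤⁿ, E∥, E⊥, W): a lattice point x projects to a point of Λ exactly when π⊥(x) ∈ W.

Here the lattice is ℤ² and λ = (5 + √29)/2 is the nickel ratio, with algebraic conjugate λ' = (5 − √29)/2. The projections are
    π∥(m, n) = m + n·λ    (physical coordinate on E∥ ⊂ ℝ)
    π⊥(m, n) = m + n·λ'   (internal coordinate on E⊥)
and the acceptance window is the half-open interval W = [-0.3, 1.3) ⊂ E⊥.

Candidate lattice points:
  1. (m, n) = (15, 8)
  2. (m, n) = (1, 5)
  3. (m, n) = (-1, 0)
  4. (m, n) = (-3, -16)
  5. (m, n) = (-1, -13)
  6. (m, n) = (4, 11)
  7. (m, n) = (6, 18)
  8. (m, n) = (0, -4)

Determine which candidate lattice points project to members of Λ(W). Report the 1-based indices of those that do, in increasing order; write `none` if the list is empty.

2, 4, 8

λ' = (5−√29)/2 ≈ -0.1926.
candidate 1: (m,n)=(15,8) → π∥ = 15+8·λ ≈ 56.5407, π⊥ = 15+8·λ' ≈ 13.4593 ∉ [-0.3, 1.3) ⇒ out
candidate 2: (m,n)=(1,5) → π∥ = 1+5·λ ≈ 26.9629, π⊥ = 1+5·λ' ≈ 0.0371 ∈ [-0.3, 1.3) ⇒ IN Λ
candidate 3: (m,n)=(-1,0) → π∥ = -1+0·λ ≈ -1.0000, π⊥ = -1+0·λ' ≈ -1.0000 ∉ [-0.3, 1.3) ⇒ out
candidate 4: (m,n)=(-3,-16) → π∥ = -3-16·λ ≈ -86.0813, π⊥ = -3-16·λ' ≈ 0.0813 ∈ [-0.3, 1.3) ⇒ IN Λ
candidate 5: (m,n)=(-1,-13) → π∥ = -1-13·λ ≈ -68.5036, π⊥ = -1-13·λ' ≈ 1.5036 ∉ [-0.3, 1.3) ⇒ out
candidate 6: (m,n)=(4,11) → π∥ = 4+11·λ ≈ 61.1184, π⊥ = 4+11·λ' ≈ 1.8816 ∉ [-0.3, 1.3) ⇒ out
candidate 7: (m,n)=(6,18) → π∥ = 6+18·λ ≈ 99.4665, π⊥ = 6+18·λ' ≈ 2.5335 ∉ [-0.3, 1.3) ⇒ out
candidate 8: (m,n)=(0,-4) → π∥ = 0-4·λ ≈ -20.7703, π⊥ = 0-4·λ' ≈ 0.7703 ∈ [-0.3, 1.3) ⇒ IN Λ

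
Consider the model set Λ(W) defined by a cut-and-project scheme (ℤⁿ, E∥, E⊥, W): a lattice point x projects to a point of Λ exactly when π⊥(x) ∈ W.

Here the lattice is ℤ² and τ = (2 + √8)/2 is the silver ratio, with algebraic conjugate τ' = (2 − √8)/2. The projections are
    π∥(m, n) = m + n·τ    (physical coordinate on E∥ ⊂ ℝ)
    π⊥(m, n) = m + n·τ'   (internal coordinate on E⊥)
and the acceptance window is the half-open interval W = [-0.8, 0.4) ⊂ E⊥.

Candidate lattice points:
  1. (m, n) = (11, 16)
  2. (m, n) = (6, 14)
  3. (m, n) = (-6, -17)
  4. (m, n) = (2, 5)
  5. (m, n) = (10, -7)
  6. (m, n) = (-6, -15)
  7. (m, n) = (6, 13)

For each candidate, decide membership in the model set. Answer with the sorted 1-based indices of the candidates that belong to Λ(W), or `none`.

Compute τ' = (2−√8)/2 = -0.4142, so π⊥(m,n) = m -0.4142·n.
[1] lift (11,16): star map gives 4.3726; window check -0.8 ≤ 4.3726 < 0.4 is false → out
[2] lift (6,14): star map gives 0.2010; window check -0.8 ≤ 0.2010 < 0.4 is true → IN Λ
[3] lift (-6,-17): star map gives 1.0416; window check -0.8 ≤ 1.0416 < 0.4 is false → out
[4] lift (2,5): star map gives -0.0711; window check -0.8 ≤ -0.0711 < 0.4 is true → IN Λ
[5] lift (10,-7): star map gives 12.8995; window check -0.8 ≤ 12.8995 < 0.4 is false → out
[6] lift (-6,-15): star map gives 0.2132; window check -0.8 ≤ 0.2132 < 0.4 is true → IN Λ
[7] lift (6,13): star map gives 0.6152; window check -0.8 ≤ 0.6152 < 0.4 is false → out

2, 4, 6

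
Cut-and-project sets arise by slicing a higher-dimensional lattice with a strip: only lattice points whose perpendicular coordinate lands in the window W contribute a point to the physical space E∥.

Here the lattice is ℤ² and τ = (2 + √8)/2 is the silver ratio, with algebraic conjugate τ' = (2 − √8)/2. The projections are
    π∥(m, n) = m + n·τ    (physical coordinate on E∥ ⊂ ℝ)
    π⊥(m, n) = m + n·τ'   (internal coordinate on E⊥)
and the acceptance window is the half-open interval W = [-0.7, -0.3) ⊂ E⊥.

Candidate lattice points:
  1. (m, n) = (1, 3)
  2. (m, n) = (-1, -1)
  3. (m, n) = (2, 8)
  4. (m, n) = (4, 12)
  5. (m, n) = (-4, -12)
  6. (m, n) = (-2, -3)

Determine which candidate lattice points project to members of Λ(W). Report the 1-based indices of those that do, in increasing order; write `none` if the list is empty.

2

τ' = (2−√8)/2 ≈ -0.4142.
#1 (1,3): internal coord 1 + (3)·τ' = -0.2426; -0.2426 ∉ [-0.7, -0.3) → out
#2 (-1,-1): internal coord -1 + (-1)·τ' = -0.5858; -0.5858 ∈ [-0.7, -0.3) → IN Λ
#3 (2,8): internal coord 2 + (8)·τ' = -1.3137; -1.3137 ∉ [-0.7, -0.3) → out
#4 (4,12): internal coord 4 + (12)·τ' = -0.9706; -0.9706 ∉ [-0.7, -0.3) → out
#5 (-4,-12): internal coord -4 + (-12)·τ' = +0.9706; +0.9706 ∉ [-0.7, -0.3) → out
#6 (-2,-3): internal coord -2 + (-3)·τ' = -0.7574; -0.7574 ∉ [-0.7, -0.3) → out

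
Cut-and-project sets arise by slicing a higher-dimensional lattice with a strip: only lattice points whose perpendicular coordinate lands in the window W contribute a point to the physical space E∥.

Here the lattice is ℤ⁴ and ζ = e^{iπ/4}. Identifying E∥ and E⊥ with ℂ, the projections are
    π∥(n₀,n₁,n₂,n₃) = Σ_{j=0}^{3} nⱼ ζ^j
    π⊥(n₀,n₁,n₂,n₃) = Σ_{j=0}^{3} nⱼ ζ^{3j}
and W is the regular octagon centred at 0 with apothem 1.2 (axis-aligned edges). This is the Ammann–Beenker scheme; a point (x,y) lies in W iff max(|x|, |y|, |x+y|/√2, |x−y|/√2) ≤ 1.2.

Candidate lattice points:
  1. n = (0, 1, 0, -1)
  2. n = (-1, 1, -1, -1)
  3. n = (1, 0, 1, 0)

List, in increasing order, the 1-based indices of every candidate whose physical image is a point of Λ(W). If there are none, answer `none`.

With ζ = e^{iπ/4} the internal vectors are ζ^0,ζ^3,ζ^6,ζ^9.
candidate 1: n = (0, 1, 0, -1) → π⊥ ≈ (-1.41421, +0.00000); max(|x|,|y|,|x±y|/√2) = 1.41421 > 1.2 ⇒ ∉ W
candidate 2: n = (-1, 1, -1, -1) → π⊥ ≈ (-2.41421, +1.00000); max(|x|,|y|,|x±y|/√2) = 2.41421 > 1.2 ⇒ ∉ W
candidate 3: n = (1, 0, 1, 0) → π⊥ ≈ (+1.00000, -1.00000); max(|x|,|y|,|x±y|/√2) = 1.41421 > 1.2 ⇒ ∉ W

none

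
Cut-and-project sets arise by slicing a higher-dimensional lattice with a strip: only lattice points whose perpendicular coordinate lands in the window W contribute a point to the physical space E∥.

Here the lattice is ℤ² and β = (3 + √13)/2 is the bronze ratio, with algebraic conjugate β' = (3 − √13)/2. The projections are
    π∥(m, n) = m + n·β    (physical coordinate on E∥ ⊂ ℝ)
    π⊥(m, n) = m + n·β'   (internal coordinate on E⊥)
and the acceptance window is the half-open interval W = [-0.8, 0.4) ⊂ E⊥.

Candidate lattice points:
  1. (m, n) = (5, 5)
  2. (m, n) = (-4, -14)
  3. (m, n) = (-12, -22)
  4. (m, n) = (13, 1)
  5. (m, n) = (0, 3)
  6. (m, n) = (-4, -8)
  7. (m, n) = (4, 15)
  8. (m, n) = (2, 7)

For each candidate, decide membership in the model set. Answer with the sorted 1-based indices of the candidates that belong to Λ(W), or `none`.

2, 7, 8

β' = (3−√13)/2 ≈ -0.30278.
candidate 1: (m,n)=(5,5) → π∥ = 5+5·β ≈ 21.51388, π⊥ = 5+5·β' ≈ 3.48612 ∉ [-0.8, 0.4) ⇒ out
candidate 2: (m,n)=(-4,-14) → π∥ = -4-14·β ≈ -50.23886, π⊥ = -4-14·β' ≈ 0.23886 ∈ [-0.8, 0.4) ⇒ IN Λ
candidate 3: (m,n)=(-12,-22) → π∥ = -12-22·β ≈ -84.66106, π⊥ = -12-22·β' ≈ -5.33894 ∉ [-0.8, 0.4) ⇒ out
candidate 4: (m,n)=(13,1) → π∥ = 13+1·β ≈ 16.30278, π⊥ = 13+1·β' ≈ 12.69722 ∉ [-0.8, 0.4) ⇒ out
candidate 5: (m,n)=(0,3) → π∥ = 0+3·β ≈ 9.90833, π⊥ = 0+3·β' ≈ -0.90833 ∉ [-0.8, 0.4) ⇒ out
candidate 6: (m,n)=(-4,-8) → π∥ = -4-8·β ≈ -30.42221, π⊥ = -4-8·β' ≈ -1.57779 ∉ [-0.8, 0.4) ⇒ out
candidate 7: (m,n)=(4,15) → π∥ = 4+15·β ≈ 53.54163, π⊥ = 4+15·β' ≈ -0.54163 ∈ [-0.8, 0.4) ⇒ IN Λ
candidate 8: (m,n)=(2,7) → π∥ = 2+7·β ≈ 25.11943, π⊥ = 2+7·β' ≈ -0.11943 ∈ [-0.8, 0.4) ⇒ IN Λ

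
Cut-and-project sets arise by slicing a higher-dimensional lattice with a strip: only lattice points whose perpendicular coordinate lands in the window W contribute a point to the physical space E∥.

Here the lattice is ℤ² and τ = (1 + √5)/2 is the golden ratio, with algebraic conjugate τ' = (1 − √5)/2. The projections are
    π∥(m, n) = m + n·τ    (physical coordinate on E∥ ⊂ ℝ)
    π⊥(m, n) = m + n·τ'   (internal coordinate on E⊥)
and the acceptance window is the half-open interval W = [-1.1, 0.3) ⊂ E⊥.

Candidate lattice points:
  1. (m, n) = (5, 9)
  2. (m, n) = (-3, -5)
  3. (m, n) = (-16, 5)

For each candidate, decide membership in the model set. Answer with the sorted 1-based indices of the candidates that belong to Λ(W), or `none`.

1, 2

τ' = (1−√5)/2 ≈ -0.6180.
#1 (5,9): internal coord 5 + (9)·τ' = -0.5623; -0.5623 ∈ [-1.1, 0.3) → IN Λ
#2 (-3,-5): internal coord -3 + (-5)·τ' = +0.0902; +0.0902 ∈ [-1.1, 0.3) → IN Λ
#3 (-16,5): internal coord -16 + (5)·τ' = -19.0902; -19.0902 ∉ [-1.1, 0.3) → out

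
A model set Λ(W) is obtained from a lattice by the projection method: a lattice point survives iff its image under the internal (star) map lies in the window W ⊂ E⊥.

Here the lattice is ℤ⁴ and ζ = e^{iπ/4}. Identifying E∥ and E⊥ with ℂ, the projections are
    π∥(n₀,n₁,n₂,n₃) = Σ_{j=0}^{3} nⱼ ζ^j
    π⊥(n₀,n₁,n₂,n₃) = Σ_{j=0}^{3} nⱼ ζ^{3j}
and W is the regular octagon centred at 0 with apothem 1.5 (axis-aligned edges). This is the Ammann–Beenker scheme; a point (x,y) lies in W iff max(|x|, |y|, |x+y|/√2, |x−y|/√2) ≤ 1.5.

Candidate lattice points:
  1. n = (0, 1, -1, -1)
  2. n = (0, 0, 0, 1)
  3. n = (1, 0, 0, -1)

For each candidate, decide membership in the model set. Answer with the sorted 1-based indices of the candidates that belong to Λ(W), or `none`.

2, 3

With ζ = e^{iπ/4} the internal vectors are ζ^0,ζ^3,ζ^6,ζ^9.
candidate 1: n = (0, 1, -1, -1) → π⊥ ≈ (-1.414214, +1.000000); max(|x|,|y|,|x±y|/√2) = 1.707107 > 1.5 ⇒ ∉ W
candidate 2: n = (0, 0, 0, 1) → π⊥ ≈ (+0.707107, +0.707107); max(|x|,|y|,|x±y|/√2) = 1.000000 ≤ 1.5 ⇒ ∈ W
candidate 3: n = (1, 0, 0, -1) → π⊥ ≈ (+0.292893, -0.707107); max(|x|,|y|,|x±y|/√2) = 0.707107 ≤ 1.5 ⇒ ∈ W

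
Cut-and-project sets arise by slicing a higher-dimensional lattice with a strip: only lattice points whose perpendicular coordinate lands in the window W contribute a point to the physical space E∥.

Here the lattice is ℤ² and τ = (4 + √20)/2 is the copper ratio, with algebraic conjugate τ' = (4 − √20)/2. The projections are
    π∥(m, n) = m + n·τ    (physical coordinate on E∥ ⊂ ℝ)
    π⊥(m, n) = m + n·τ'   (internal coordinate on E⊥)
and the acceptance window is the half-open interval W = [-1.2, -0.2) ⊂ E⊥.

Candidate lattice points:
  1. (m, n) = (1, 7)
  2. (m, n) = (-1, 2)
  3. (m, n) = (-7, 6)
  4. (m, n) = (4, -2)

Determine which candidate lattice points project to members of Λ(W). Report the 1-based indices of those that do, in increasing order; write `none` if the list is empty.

1

Compute τ' = (4−√20)/2 = -0.23607, so π⊥(m,n) = m -0.23607·n.
candidate 1: (m,n)=(1,7) → π∥ = 1+7·τ ≈ 30.65248, π⊥ = 1+7·τ' ≈ -0.65248 ∈ [-1.2, -0.2) ⇒ IN Λ
candidate 2: (m,n)=(-1,2) → π∥ = -1+2·τ ≈ 7.47214, π⊥ = -1+2·τ' ≈ -1.47214 ∉ [-1.2, -0.2) ⇒ out
candidate 3: (m,n)=(-7,6) → π∥ = -7+6·τ ≈ 18.41641, π⊥ = -7+6·τ' ≈ -8.41641 ∉ [-1.2, -0.2) ⇒ out
candidate 4: (m,n)=(4,-2) → π∥ = 4-2·τ ≈ -4.47214, π⊥ = 4-2·τ' ≈ 4.47214 ∉ [-1.2, -0.2) ⇒ out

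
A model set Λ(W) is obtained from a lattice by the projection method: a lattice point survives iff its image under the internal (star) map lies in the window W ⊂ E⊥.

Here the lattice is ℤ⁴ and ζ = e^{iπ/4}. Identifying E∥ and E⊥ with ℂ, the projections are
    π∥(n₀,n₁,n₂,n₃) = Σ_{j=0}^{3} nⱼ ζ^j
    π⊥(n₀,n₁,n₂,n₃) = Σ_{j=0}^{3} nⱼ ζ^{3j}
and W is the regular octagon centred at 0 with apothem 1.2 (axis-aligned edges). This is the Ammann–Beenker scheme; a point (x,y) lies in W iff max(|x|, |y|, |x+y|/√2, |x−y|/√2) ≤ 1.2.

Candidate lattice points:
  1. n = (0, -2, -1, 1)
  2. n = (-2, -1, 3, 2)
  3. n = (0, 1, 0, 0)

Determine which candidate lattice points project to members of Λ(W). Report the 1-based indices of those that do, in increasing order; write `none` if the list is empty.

3

With ζ = e^{iπ/4} the internal vectors are ζ^0,ζ^3,ζ^6,ζ^9.
#1 (0, -2, -1, 1): internal (2.121320, 0.292893); octagon support 2.121320 vs apothem 1.2 → ∉ W
#2 (-2, -1, 3, 2): internal (0.121320, -2.292893); octagon support 2.292893 vs apothem 1.2 → ∉ W
#3 (0, 1, 0, 0): internal (-0.707107, 0.707107); octagon support 1.000000 vs apothem 1.2 → ∈ W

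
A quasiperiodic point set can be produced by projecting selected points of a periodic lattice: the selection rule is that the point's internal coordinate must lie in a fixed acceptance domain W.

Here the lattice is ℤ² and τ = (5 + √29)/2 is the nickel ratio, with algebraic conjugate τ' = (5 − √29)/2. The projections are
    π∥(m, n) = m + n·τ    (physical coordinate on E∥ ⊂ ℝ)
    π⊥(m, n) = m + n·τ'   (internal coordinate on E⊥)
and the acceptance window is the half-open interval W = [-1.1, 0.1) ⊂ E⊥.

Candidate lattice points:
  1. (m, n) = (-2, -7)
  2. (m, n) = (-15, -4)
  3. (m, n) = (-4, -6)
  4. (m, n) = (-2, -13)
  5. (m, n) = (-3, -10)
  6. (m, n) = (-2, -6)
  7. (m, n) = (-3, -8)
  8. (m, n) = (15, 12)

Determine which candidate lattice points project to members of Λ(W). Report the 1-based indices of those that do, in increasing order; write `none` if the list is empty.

1, 5, 6

Numerically τ ≈ 5.192582 and τ' = −1/τ ≈ -0.192582.
#1 (-2,-7): internal coord -2 + (-7)·τ' = -0.651923; -0.651923 ∈ [-1.1, 0.1) → IN Λ
#2 (-15,-4): internal coord -15 + (-4)·τ' = -14.229670; -14.229670 ∉ [-1.1, 0.1) → out
#3 (-4,-6): internal coord -4 + (-6)·τ' = -2.844506; -2.844506 ∉ [-1.1, 0.1) → out
#4 (-2,-13): internal coord -2 + (-13)·τ' = +0.503571; +0.503571 ∉ [-1.1, 0.1) → out
#5 (-3,-10): internal coord -3 + (-10)·τ' = -1.074176; -1.074176 ∈ [-1.1, 0.1) → IN Λ
#6 (-2,-6): internal coord -2 + (-6)·τ' = -0.844506; -0.844506 ∈ [-1.1, 0.1) → IN Λ
#7 (-3,-8): internal coord -3 + (-8)·τ' = -1.459341; -1.459341 ∉ [-1.1, 0.1) → out
#8 (15,12): internal coord 15 + (12)·τ' = +12.689011; +12.689011 ∉ [-1.1, 0.1) → out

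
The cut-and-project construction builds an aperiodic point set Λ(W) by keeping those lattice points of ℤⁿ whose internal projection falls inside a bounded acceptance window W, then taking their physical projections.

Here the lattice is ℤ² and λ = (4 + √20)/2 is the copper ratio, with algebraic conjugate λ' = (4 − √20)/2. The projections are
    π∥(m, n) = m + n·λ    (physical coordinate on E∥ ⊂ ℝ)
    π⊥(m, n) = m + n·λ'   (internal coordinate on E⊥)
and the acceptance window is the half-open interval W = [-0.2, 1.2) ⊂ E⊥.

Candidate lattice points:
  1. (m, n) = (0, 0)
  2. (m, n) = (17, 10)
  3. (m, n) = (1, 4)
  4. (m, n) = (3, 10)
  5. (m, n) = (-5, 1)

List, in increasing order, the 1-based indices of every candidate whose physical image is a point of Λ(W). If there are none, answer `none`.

1, 3, 4

λ' = (4−√20)/2 ≈ -0.23607.
#1 (0,0): internal coord 0 + (0)·λ' = +0.00000; +0.00000 ∈ [-0.2, 1.2) → IN Λ
#2 (17,10): internal coord 17 + (10)·λ' = +14.63932; +14.63932 ∉ [-0.2, 1.2) → out
#3 (1,4): internal coord 1 + (4)·λ' = +0.05573; +0.05573 ∈ [-0.2, 1.2) → IN Λ
#4 (3,10): internal coord 3 + (10)·λ' = +0.63932; +0.63932 ∈ [-0.2, 1.2) → IN Λ
#5 (-5,1): internal coord -5 + (1)·λ' = -5.23607; -5.23607 ∉ [-0.2, 1.2) → out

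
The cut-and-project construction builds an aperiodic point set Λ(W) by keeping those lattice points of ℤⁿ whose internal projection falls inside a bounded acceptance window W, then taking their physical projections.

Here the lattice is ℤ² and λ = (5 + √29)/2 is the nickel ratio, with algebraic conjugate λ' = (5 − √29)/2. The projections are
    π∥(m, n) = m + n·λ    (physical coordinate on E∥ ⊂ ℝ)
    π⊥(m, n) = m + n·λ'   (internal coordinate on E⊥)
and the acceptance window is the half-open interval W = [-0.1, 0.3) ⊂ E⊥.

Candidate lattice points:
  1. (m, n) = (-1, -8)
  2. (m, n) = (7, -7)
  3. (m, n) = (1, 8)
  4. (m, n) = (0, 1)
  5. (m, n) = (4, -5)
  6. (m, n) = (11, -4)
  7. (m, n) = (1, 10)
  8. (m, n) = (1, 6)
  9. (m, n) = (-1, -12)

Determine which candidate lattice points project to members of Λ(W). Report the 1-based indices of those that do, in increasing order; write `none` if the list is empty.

Numerically λ ≈ 5.19258 and λ' = −1/λ ≈ -0.19258.
[1] lift (-1,-8): star map gives 0.54066; window check -0.1 ≤ 0.54066 < 0.3 is false → out
[2] lift (7,-7): star map gives 8.34808; window check -0.1 ≤ 8.34808 < 0.3 is false → out
[3] lift (1,8): star map gives -0.54066; window check -0.1 ≤ -0.54066 < 0.3 is false → out
[4] lift (0,1): star map gives -0.19258; window check -0.1 ≤ -0.19258 < 0.3 is false → out
[5] lift (4,-5): star map gives 4.96291; window check -0.1 ≤ 4.96291 < 0.3 is false → out
[6] lift (11,-4): star map gives 11.77033; window check -0.1 ≤ 11.77033 < 0.3 is false → out
[7] lift (1,10): star map gives -0.92582; window check -0.1 ≤ -0.92582 < 0.3 is false → out
[8] lift (1,6): star map gives -0.15549; window check -0.1 ≤ -0.15549 < 0.3 is false → out
[9] lift (-1,-12): star map gives 1.31099; window check -0.1 ≤ 1.31099 < 0.3 is false → out

none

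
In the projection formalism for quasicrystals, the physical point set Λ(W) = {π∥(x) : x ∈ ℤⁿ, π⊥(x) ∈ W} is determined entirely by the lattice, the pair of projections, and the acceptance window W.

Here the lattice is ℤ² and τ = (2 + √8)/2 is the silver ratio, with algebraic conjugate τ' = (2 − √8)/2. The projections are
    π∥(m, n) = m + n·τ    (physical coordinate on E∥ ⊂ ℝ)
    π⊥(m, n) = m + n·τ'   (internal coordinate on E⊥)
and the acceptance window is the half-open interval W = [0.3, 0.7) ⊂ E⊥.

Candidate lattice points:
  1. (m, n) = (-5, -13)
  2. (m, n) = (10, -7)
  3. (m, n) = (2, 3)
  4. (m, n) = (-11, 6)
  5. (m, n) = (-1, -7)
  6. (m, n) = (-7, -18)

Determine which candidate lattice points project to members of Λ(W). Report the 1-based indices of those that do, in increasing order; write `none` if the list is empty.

Compute τ' = (2−√8)/2 = -0.41421, so π⊥(m,n) = m -0.41421·n.
#1 (-5,-13): internal coord -5 + (-13)·τ' = +0.38478; +0.38478 ∈ [0.3, 0.7) → IN Λ
#2 (10,-7): internal coord 10 + (-7)·τ' = +12.89949; +12.89949 ∉ [0.3, 0.7) → out
#3 (2,3): internal coord 2 + (3)·τ' = +0.75736; +0.75736 ∉ [0.3, 0.7) → out
#4 (-11,6): internal coord -11 + (6)·τ' = -13.48528; -13.48528 ∉ [0.3, 0.7) → out
#5 (-1,-7): internal coord -1 + (-7)·τ' = +1.89949; +1.89949 ∉ [0.3, 0.7) → out
#6 (-7,-18): internal coord -7 + (-18)·τ' = +0.45584; +0.45584 ∈ [0.3, 0.7) → IN Λ

1, 6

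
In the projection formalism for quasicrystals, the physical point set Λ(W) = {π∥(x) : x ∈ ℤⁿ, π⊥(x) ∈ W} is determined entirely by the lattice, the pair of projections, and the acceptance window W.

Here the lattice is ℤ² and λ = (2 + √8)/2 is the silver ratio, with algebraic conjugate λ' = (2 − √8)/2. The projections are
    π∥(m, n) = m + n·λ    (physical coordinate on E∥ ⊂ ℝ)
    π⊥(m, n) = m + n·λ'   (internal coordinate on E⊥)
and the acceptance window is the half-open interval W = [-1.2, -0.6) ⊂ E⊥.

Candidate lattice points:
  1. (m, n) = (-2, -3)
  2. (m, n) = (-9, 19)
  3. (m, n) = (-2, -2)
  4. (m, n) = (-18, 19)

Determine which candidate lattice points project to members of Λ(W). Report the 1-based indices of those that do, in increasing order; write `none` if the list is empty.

Compute λ' = (2−√8)/2 = -0.4142, so π⊥(m,n) = m -0.4142·n.
[1] lift (-2,-3): star map gives -0.7574; window check -1.2 ≤ -0.7574 < -0.6 is true → IN Λ
[2] lift (-9,19): star map gives -16.8701; window check -1.2 ≤ -16.8701 < -0.6 is false → out
[3] lift (-2,-2): star map gives -1.1716; window check -1.2 ≤ -1.1716 < -0.6 is true → IN Λ
[4] lift (-18,19): star map gives -25.8701; window check -1.2 ≤ -25.8701 < -0.6 is false → out

1, 3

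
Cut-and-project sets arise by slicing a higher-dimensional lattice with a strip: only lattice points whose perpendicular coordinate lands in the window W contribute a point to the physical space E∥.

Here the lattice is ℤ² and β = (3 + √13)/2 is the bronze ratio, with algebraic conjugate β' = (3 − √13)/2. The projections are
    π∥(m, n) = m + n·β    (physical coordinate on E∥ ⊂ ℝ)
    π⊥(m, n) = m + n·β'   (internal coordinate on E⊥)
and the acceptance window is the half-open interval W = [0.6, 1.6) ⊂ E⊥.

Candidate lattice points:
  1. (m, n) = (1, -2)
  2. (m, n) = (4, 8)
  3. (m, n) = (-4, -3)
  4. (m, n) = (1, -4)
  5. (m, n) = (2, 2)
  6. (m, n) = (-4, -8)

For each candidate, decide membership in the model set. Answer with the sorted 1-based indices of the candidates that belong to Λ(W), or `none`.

2, 5

Numerically β ≈ 3.30278 and β' = −1/β ≈ -0.30278.
[1] lift (1,-2): star map gives 1.60555; window check 0.6 ≤ 1.60555 < 1.6 is false → out
[2] lift (4,8): star map gives 1.57779; window check 0.6 ≤ 1.57779 < 1.6 is true → IN Λ
[3] lift (-4,-3): star map gives -3.09167; window check 0.6 ≤ -3.09167 < 1.6 is false → out
[4] lift (1,-4): star map gives 2.21110; window check 0.6 ≤ 2.21110 < 1.6 is false → out
[5] lift (2,2): star map gives 1.39445; window check 0.6 ≤ 1.39445 < 1.6 is true → IN Λ
[6] lift (-4,-8): star map gives -1.57779; window check 0.6 ≤ -1.57779 < 1.6 is false → out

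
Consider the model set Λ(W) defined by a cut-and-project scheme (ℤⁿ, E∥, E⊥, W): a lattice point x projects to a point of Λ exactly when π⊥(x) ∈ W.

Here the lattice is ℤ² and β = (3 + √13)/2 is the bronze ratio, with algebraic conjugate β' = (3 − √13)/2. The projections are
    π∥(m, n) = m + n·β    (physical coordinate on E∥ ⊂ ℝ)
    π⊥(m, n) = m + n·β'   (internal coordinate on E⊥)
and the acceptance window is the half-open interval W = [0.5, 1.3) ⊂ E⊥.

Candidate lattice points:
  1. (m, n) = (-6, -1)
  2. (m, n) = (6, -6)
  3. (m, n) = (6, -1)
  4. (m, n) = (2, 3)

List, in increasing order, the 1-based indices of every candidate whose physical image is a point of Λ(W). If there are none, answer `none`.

Compute β' = (3−√13)/2 = -0.302776, so π⊥(m,n) = m -0.302776·n.
[1] lift (-6,-1): star map gives -5.697224; window check 0.5 ≤ -5.697224 < 1.3 is false → out
[2] lift (6,-6): star map gives 7.816654; window check 0.5 ≤ 7.816654 < 1.3 is false → out
[3] lift (6,-1): star map gives 6.302776; window check 0.5 ≤ 6.302776 < 1.3 is false → out
[4] lift (2,3): star map gives 1.091673; window check 0.5 ≤ 1.091673 < 1.3 is true → IN Λ

4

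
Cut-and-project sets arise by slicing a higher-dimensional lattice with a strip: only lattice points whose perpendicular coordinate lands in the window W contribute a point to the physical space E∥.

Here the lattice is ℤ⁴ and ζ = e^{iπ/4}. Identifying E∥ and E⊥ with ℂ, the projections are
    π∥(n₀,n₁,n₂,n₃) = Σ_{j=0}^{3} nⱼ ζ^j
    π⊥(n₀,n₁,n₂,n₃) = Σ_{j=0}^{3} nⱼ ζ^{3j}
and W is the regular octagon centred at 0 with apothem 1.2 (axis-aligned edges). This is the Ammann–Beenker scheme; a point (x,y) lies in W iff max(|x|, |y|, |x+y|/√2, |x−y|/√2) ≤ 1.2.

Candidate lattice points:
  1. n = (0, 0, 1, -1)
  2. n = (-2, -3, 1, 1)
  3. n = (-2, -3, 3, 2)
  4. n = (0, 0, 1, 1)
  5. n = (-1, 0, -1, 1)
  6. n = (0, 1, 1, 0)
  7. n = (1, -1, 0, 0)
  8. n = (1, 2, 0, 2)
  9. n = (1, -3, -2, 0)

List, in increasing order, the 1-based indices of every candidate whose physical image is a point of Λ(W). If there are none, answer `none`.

4, 6

With ζ = e^{iπ/4} the internal vectors are ζ^0,ζ^3,ζ^6,ζ^9.
#1 (0, 0, 1, -1): internal (-0.707107, -1.707107); octagon support 1.707107 vs apothem 1.2 → ∉ W
#2 (-2, -3, 1, 1): internal (0.828427, -2.414214); octagon support 2.414214 vs apothem 1.2 → ∉ W
#3 (-2, -3, 3, 2): internal (1.535534, -3.707107); octagon support 3.707107 vs apothem 1.2 → ∉ W
#4 (0, 0, 1, 1): internal (0.707107, -0.292893); octagon support 0.707107 vs apothem 1.2 → ∈ W
#5 (-1, 0, -1, 1): internal (-0.292893, 1.707107); octagon support 1.707107 vs apothem 1.2 → ∉ W
#6 (0, 1, 1, 0): internal (-0.707107, -0.292893); octagon support 0.707107 vs apothem 1.2 → ∈ W
#7 (1, -1, 0, 0): internal (1.707107, -0.707107); octagon support 1.707107 vs apothem 1.2 → ∉ W
#8 (1, 2, 0, 2): internal (1.000000, 2.828427); octagon support 2.828427 vs apothem 1.2 → ∉ W
#9 (1, -3, -2, 0): internal (3.121320, -0.121320); octagon support 3.121320 vs apothem 1.2 → ∉ W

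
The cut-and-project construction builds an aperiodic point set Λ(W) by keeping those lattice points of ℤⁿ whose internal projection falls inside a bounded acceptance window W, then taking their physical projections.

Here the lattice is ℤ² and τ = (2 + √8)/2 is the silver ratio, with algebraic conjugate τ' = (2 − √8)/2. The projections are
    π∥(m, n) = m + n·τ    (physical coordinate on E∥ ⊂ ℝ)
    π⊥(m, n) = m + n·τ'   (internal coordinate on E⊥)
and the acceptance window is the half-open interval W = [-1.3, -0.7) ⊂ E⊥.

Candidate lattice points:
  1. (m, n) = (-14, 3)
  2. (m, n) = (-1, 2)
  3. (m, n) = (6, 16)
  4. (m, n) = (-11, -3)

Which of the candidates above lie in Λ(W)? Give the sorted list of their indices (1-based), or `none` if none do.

none

Compute τ' = (2−√8)/2 = -0.414214, so π⊥(m,n) = m -0.414214·n.
[1] lift (-14,3): star map gives -15.242641; window check -1.3 ≤ -15.242641 < -0.7 is false → out
[2] lift (-1,2): star map gives -1.828427; window check -1.3 ≤ -1.828427 < -0.7 is false → out
[3] lift (6,16): star map gives -0.627417; window check -1.3 ≤ -0.627417 < -0.7 is false → out
[4] lift (-11,-3): star map gives -9.757359; window check -1.3 ≤ -9.757359 < -0.7 is false → out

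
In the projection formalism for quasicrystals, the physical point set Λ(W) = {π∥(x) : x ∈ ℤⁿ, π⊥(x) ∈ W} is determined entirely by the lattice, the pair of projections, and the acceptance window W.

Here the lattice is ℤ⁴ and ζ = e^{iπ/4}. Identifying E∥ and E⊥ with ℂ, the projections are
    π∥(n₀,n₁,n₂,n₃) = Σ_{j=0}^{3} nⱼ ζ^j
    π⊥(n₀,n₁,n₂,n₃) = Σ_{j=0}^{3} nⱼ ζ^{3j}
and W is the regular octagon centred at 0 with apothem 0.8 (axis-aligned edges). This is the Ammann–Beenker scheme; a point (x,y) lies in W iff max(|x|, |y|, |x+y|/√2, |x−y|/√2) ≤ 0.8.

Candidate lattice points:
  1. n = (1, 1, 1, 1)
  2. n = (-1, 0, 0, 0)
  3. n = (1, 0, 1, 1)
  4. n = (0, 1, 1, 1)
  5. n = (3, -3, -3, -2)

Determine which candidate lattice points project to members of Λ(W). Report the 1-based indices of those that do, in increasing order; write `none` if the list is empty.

Internal map: ζ^{3j} for j=0..3 gives (1,0), (−√2/2,√2/2), (0,−1), (√2/2,√2/2).
candidate 1: n = (1, 1, 1, 1) → π⊥ ≈ (+1.000000, +0.414214); max(|x|,|y|,|x±y|/√2) = 1.000000 > 0.8 ⇒ ∉ W
candidate 2: n = (-1, 0, 0, 0) → π⊥ ≈ (-1.000000, +0.000000); max(|x|,|y|,|x±y|/√2) = 1.000000 > 0.8 ⇒ ∉ W
candidate 3: n = (1, 0, 1, 1) → π⊥ ≈ (+1.707107, -0.292893); max(|x|,|y|,|x±y|/√2) = 1.707107 > 0.8 ⇒ ∉ W
candidate 4: n = (0, 1, 1, 1) → π⊥ ≈ (+0.000000, +0.414214); max(|x|,|y|,|x±y|/√2) = 0.414214 ≤ 0.8 ⇒ ∈ W
candidate 5: n = (3, -3, -3, -2) → π⊥ ≈ (+3.707107, -0.535534); max(|x|,|y|,|x±y|/√2) = 3.707107 > 0.8 ⇒ ∉ W

4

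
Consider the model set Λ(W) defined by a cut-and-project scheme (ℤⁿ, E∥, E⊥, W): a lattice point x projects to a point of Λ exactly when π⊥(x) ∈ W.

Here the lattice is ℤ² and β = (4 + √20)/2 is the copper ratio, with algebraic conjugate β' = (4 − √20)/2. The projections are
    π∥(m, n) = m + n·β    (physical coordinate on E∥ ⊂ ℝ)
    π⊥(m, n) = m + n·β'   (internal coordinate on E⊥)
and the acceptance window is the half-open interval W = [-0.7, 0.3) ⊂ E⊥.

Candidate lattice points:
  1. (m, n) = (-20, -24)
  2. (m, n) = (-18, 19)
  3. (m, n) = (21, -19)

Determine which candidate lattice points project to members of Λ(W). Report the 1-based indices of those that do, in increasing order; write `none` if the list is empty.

none

Numerically β ≈ 4.2361 and β' = −1/β ≈ -0.2361.
#1 (-20,-24): internal coord -20 + (-24)·β' = -14.3344; -14.3344 ∉ [-0.7, 0.3) → out
#2 (-18,19): internal coord -18 + (19)·β' = -22.4853; -22.4853 ∉ [-0.7, 0.3) → out
#3 (21,-19): internal coord 21 + (-19)·β' = +25.4853; +25.4853 ∉ [-0.7, 0.3) → out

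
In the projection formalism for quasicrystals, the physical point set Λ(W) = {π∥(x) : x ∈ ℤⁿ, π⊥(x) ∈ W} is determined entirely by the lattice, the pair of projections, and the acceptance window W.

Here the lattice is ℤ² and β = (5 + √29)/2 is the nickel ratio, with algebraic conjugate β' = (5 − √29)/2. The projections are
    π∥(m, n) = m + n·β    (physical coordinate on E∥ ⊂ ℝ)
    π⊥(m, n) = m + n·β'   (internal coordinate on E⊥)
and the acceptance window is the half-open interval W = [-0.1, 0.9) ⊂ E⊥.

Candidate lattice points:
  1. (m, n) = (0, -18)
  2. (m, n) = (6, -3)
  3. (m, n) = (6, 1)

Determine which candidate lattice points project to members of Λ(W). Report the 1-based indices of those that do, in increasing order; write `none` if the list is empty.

Compute β' = (5−√29)/2 = -0.19258, so π⊥(m,n) = m -0.19258·n.
candidate 1: (m,n)=(0,-18) → π∥ = 0-18·β ≈ -93.46648, π⊥ = 0-18·β' ≈ 3.46648 ∉ [-0.1, 0.9) ⇒ out
candidate 2: (m,n)=(6,-3) → π∥ = 6-3·β ≈ -9.57775, π⊥ = 6-3·β' ≈ 6.57775 ∉ [-0.1, 0.9) ⇒ out
candidate 3: (m,n)=(6,1) → π∥ = 6+1·β ≈ 11.19258, π⊥ = 6+1·β' ≈ 5.80742 ∉ [-0.1, 0.9) ⇒ out

none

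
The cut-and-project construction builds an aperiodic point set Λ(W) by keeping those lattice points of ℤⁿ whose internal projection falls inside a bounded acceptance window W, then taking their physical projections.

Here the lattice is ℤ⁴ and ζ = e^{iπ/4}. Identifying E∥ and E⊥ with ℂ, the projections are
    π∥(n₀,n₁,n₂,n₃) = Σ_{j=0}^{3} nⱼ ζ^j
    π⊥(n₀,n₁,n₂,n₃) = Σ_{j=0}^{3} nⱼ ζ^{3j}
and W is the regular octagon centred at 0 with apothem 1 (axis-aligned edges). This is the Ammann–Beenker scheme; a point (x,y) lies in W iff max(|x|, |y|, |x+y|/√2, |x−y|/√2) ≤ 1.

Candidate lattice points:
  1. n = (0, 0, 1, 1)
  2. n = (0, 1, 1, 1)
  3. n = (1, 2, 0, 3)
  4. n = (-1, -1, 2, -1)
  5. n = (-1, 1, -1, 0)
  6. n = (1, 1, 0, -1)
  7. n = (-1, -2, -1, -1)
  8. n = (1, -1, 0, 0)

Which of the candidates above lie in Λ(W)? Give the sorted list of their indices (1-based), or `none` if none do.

With ζ = e^{iπ/4} the internal vectors are ζ^0,ζ^3,ζ^6,ζ^9.
#1 (0, 0, 1, 1): internal (0.7071, -0.2929); octagon support 0.7071 vs apothem 1 → ∈ W
#2 (0, 1, 1, 1): internal (0.0000, 0.4142); octagon support 0.4142 vs apothem 1 → ∈ W
#3 (1, 2, 0, 3): internal (1.7071, 3.5355); octagon support 3.7071 vs apothem 1 → ∉ W
#4 (-1, -1, 2, -1): internal (-1.0000, -3.4142); octagon support 3.4142 vs apothem 1 → ∉ W
#5 (-1, 1, -1, 0): internal (-1.7071, 1.7071); octagon support 2.4142 vs apothem 1 → ∉ W
#6 (1, 1, 0, -1): internal (-0.4142, 0.0000); octagon support 0.4142 vs apothem 1 → ∈ W
#7 (-1, -2, -1, -1): internal (-0.2929, -1.1213); octagon support 1.1213 vs apothem 1 → ∉ W
#8 (1, -1, 0, 0): internal (1.7071, -0.7071); octagon support 1.7071 vs apothem 1 → ∉ W

1, 2, 6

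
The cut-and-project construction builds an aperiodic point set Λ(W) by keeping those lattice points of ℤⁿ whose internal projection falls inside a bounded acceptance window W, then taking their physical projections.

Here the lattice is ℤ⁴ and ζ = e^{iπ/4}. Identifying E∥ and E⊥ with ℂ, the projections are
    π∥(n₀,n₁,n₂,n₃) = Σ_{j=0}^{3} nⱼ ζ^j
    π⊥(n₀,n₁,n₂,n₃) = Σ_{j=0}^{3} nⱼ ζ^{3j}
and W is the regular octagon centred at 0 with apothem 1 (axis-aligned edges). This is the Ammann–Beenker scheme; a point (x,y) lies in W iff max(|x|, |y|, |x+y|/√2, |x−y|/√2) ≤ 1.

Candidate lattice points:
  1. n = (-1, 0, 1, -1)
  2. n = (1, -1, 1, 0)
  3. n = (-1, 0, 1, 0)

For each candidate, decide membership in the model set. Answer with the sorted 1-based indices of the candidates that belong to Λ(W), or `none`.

π⊥(n) = n₀ + n₁ζ³ + n₂ζ⁶ + n₃ζ⁹ where ζ = e^{iπ/4}.
candidate 1: n = (-1, 0, 1, -1) → π⊥ ≈ (-1.707107, -1.707107); max(|x|,|y|,|x±y|/√2) = 2.414214 > 1 ⇒ ∉ W
candidate 2: n = (1, -1, 1, 0) → π⊥ ≈ (+1.707107, -1.707107); max(|x|,|y|,|x±y|/√2) = 2.414214 > 1 ⇒ ∉ W
candidate 3: n = (-1, 0, 1, 0) → π⊥ ≈ (-1.000000, -1.000000); max(|x|,|y|,|x±y|/√2) = 1.414214 > 1 ⇒ ∉ W

none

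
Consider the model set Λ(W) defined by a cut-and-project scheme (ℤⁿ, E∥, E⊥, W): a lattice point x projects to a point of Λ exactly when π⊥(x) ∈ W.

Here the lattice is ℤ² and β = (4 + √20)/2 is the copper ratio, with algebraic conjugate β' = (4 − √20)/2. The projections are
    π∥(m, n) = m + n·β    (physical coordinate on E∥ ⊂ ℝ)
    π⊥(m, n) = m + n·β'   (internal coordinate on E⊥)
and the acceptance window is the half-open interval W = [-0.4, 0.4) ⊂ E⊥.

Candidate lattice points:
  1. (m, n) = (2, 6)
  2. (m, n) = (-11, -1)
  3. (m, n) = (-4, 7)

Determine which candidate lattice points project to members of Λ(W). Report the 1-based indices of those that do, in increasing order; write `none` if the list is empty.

none

Numerically β ≈ 4.23607 and β' = −1/β ≈ -0.23607.
#1 (2,6): internal coord 2 + (6)·β' = +0.58359; +0.58359 ∉ [-0.4, 0.4) → out
#2 (-11,-1): internal coord -11 + (-1)·β' = -10.76393; -10.76393 ∉ [-0.4, 0.4) → out
#3 (-4,7): internal coord -4 + (7)·β' = -5.65248; -5.65248 ∉ [-0.4, 0.4) → out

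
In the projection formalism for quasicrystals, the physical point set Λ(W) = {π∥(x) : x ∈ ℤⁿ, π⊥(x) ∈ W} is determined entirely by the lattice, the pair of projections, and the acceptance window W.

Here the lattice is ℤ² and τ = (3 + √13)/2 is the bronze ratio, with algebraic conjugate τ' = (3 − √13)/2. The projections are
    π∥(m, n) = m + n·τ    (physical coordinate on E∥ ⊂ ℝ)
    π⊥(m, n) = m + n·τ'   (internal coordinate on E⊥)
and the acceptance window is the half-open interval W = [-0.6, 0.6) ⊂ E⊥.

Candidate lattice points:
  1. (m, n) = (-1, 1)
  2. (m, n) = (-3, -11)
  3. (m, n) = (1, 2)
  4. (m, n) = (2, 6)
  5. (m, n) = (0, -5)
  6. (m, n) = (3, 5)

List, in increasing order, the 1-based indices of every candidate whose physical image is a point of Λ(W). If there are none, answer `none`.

2, 3, 4

Numerically τ ≈ 3.302776 and τ' = −1/τ ≈ -0.302776.
candidate 1: (m,n)=(-1,1) → π∥ = -1+1·τ ≈ 2.302776, π⊥ = -1+1·τ' ≈ -1.302776 ∉ [-0.6, 0.6) ⇒ out
candidate 2: (m,n)=(-3,-11) → π∥ = -3-11·τ ≈ -39.330532, π⊥ = -3-11·τ' ≈ 0.330532 ∈ [-0.6, 0.6) ⇒ IN Λ
candidate 3: (m,n)=(1,2) → π∥ = 1+2·τ ≈ 7.605551, π⊥ = 1+2·τ' ≈ 0.394449 ∈ [-0.6, 0.6) ⇒ IN Λ
candidate 4: (m,n)=(2,6) → π∥ = 2+6·τ ≈ 21.816654, π⊥ = 2+6·τ' ≈ 0.183346 ∈ [-0.6, 0.6) ⇒ IN Λ
candidate 5: (m,n)=(0,-5) → π∥ = 0-5·τ ≈ -16.513878, π⊥ = 0-5·τ' ≈ 1.513878 ∉ [-0.6, 0.6) ⇒ out
candidate 6: (m,n)=(3,5) → π∥ = 3+5·τ ≈ 19.513878, π⊥ = 3+5·τ' ≈ 1.486122 ∉ [-0.6, 0.6) ⇒ out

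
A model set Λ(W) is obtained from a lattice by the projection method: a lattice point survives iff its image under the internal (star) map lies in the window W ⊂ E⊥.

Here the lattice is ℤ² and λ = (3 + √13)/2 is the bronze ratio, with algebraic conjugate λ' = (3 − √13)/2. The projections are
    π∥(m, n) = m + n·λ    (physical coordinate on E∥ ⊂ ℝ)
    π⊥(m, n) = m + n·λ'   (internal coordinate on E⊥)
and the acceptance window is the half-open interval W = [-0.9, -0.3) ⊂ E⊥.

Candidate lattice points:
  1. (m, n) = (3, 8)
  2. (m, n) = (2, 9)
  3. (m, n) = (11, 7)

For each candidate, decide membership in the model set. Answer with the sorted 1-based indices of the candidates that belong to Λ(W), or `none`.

2

λ' = (3−√13)/2 ≈ -0.302776.
[1] lift (3,8): star map gives 0.577795; window check -0.9 ≤ 0.577795 < -0.3 is false → out
[2] lift (2,9): star map gives -0.724981; window check -0.9 ≤ -0.724981 < -0.3 is true → IN Λ
[3] lift (11,7): star map gives 8.880571; window check -0.9 ≤ 8.880571 < -0.3 is false → out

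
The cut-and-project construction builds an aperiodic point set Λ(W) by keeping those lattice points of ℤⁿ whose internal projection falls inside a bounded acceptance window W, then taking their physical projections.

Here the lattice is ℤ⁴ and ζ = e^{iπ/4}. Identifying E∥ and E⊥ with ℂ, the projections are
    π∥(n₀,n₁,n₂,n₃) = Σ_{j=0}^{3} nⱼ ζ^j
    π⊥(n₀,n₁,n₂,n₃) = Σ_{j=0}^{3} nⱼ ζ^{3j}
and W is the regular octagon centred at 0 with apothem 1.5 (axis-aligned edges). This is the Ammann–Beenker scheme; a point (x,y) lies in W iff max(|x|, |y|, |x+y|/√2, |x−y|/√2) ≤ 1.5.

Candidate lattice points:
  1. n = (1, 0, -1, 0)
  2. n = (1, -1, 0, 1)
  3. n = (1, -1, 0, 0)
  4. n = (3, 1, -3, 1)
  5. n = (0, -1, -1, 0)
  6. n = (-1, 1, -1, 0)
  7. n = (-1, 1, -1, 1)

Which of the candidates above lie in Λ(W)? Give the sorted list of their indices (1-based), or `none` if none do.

Internal map: ζ^{3j} for j=0..3 gives (1,0), (−√2/2,√2/2), (0,−1), (√2/2,√2/2).
candidate 1: n = (1, 0, -1, 0) → π⊥ ≈ (+1.000000, +1.000000); max(|x|,|y|,|x±y|/√2) = 1.414214 ≤ 1.5 ⇒ ∈ W
candidate 2: n = (1, -1, 0, 1) → π⊥ ≈ (+2.414214, +0.000000); max(|x|,|y|,|x±y|/√2) = 2.414214 > 1.5 ⇒ ∉ W
candidate 3: n = (1, -1, 0, 0) → π⊥ ≈ (+1.707107, -0.707107); max(|x|,|y|,|x±y|/√2) = 1.707107 > 1.5 ⇒ ∉ W
candidate 4: n = (3, 1, -3, 1) → π⊥ ≈ (+3.000000, +4.414214); max(|x|,|y|,|x±y|/√2) = 5.242641 > 1.5 ⇒ ∉ W
candidate 5: n = (0, -1, -1, 0) → π⊥ ≈ (+0.707107, +0.292893); max(|x|,|y|,|x±y|/√2) = 0.707107 ≤ 1.5 ⇒ ∈ W
candidate 6: n = (-1, 1, -1, 0) → π⊥ ≈ (-1.707107, +1.707107); max(|x|,|y|,|x±y|/√2) = 2.414214 > 1.5 ⇒ ∉ W
candidate 7: n = (-1, 1, -1, 1) → π⊥ ≈ (-1.000000, +2.414214); max(|x|,|y|,|x±y|/√2) = 2.414214 > 1.5 ⇒ ∉ W

1, 5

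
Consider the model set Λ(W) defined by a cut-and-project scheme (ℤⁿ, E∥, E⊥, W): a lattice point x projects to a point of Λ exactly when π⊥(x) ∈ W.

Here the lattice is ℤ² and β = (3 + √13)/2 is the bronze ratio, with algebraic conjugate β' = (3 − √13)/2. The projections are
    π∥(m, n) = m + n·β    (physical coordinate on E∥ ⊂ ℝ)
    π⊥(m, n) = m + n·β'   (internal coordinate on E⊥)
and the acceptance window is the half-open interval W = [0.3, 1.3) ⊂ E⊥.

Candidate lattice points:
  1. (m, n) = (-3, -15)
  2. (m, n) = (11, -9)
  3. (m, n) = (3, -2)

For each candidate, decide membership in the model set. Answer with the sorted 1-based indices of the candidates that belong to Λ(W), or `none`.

none

β' = (3−√13)/2 ≈ -0.30278.
[1] lift (-3,-15): star map gives 1.54163; window check 0.3 ≤ 1.54163 < 1.3 is false → out
[2] lift (11,-9): star map gives 13.72498; window check 0.3 ≤ 13.72498 < 1.3 is false → out
[3] lift (3,-2): star map gives 3.60555; window check 0.3 ≤ 3.60555 < 1.3 is false → out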